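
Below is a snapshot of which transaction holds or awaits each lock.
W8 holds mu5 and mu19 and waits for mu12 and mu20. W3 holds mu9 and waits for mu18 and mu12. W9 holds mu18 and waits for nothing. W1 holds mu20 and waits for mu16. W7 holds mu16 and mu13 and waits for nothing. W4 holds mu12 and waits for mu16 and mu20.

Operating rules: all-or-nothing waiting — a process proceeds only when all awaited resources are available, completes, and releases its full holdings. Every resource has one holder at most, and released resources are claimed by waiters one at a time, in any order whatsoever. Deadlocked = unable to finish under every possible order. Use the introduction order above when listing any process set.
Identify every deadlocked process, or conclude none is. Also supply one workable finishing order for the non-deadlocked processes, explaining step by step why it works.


Nothing here is deadlocked.
Key observation: the wait relation is loop-free; peeling off processes with no waits unwinds the whole state.
The rest can finish in the order W7, W1, W4, W8, W9, W3.
Check, step by step:
  run W7 (it waits on nothing); releases mu16 and mu13
  W1 waits on mu16 — all released -> runs and releases mu20
  W4 waits on mu16 and mu20 — all released -> runs and releases mu12
  W8 waits on mu12 and mu20 — all released -> runs and releases mu5 and mu19
  run W9 (it waits on nothing); releases mu18
  W3 waits on mu18 and mu12 — all released -> runs and releases mu9


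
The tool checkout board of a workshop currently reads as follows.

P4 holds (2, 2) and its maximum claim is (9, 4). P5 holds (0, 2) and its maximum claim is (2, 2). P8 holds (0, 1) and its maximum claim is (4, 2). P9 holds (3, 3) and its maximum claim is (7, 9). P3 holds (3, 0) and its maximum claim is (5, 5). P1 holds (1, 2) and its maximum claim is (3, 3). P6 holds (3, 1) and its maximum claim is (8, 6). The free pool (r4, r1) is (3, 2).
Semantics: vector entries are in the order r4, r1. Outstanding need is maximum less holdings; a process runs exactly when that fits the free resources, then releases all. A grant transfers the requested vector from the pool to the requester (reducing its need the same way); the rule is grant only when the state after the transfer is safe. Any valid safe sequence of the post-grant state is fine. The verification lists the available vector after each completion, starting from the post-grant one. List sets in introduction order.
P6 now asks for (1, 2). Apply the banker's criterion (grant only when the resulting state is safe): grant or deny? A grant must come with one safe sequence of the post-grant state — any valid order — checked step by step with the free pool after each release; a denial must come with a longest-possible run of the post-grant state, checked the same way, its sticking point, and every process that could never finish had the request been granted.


DENY: after the grant no complete ordering would exist.
Key observation: after P5, P1 the pool peaks at (3, 4), and each blocked process is short somewhere: P4 on r4; P8 on r4; P9 on r4, r1; P3 on r1; P6 on r4.
Pretend the grant happened; the run P5, P1 goes as far as possible. Step-by-step check:
  pool = (2, 0)
  run P5 (needs (2, 0), free (2, 0)); after release of (0, 2) the pool is (2, 2)
  run P1 (needs (2, 1), free (2, 2)); after release of (1, 2) the pool is (3, 4)
  blocked: P4 wants (7, 2), pool (3, 4) — not enough r4
  blocked: P8 wants (4, 1), pool (3, 4) — not enough r4
  blocked: P9 wants (4, 6), pool (3, 4) — not enough r4 and r1
  blocked: P3 wants (2, 5), pool (3, 4) — not enough r1
  blocked: P6 wants (4, 3), pool (3, 4) — not enough r4
Processes that could never finish after the grant: P4, P8, P9, P3 and P6.


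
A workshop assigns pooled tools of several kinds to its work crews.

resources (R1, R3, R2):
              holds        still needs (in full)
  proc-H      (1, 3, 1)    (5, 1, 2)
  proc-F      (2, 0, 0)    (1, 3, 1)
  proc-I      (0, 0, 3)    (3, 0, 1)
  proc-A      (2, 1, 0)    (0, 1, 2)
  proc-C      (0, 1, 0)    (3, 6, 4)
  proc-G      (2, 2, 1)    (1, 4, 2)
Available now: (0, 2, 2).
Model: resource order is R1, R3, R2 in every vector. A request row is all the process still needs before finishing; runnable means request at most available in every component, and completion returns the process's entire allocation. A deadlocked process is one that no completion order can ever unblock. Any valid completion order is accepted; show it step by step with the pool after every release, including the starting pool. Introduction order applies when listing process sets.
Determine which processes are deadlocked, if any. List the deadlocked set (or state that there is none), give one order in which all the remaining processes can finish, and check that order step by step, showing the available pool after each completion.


Deadlocked set: proc-H, proc-C and proc-G.
Key observation: after proc-A, proc-F, proc-I the pool peaks at (4, 3, 5), and each blocked process is short somewhere: proc-H on R1; proc-C on R3; proc-G on R3.
A valid finishing order for the others: proc-A, proc-F, proc-I. Verifying each step:
  pool = (0, 2, 2)
  proc-A needs (0, 1, 2) <= (0, 2, 2) -> finishes; pool += (2, 1, 0) = (2, 3, 2)
  proc-F needs (1, 3, 1) <= (2, 3, 2) -> finishes; pool += (2, 0, 0) = (4, 3, 2)
  proc-I needs (3, 0, 1) <= (4, 3, 2) -> finishes; pool += (0, 0, 3) = (4, 3, 5)
The blocked processes can never fit:
  blocked: proc-H wants (5, 1, 2), pool (4, 3, 5) — not enough R1
  blocked: proc-C wants (3, 6, 4), pool (4, 3, 5) — not enough R3
  blocked: proc-G wants (1, 4, 2), pool (4, 3, 5) — not enough R3


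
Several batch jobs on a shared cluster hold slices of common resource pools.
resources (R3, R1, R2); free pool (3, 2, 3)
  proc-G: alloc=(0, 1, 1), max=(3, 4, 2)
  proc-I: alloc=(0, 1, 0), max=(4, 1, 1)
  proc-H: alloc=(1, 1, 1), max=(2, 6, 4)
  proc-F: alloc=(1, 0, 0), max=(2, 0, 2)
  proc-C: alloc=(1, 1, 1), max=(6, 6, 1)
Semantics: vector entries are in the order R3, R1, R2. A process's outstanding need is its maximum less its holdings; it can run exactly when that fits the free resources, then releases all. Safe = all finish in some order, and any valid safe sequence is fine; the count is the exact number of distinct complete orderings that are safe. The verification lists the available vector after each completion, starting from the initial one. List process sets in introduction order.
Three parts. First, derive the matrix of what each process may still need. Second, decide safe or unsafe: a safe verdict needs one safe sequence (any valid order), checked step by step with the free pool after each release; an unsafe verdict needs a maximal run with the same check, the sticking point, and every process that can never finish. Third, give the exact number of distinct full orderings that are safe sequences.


(1) Outstanding need per process (order R3, R1, R2):
  proc-G: (3, 3, 1)
  proc-I: (4, 0, 1)
  proc-H: (1, 5, 3)
  proc-F: (1, 0, 2)
  proc-C: (5, 5, 0)
(2) The state is UNSAFE.
Key observation: no order helps: past proc-F, proc-I, proc-G, the free pool tops out at (4, 4, 4), below what each blocked process needs in R1.
A maximal execution: proc-F, proc-I, proc-G — then nothing else fits. Verifying each step:
  pool = (3, 2, 3)
  proc-F: need (1, 0, 2) fits (3, 2, 3); releases (1, 0, 0), pool now (4, 2, 3)
  proc-I: need (4, 0, 1) fits (4, 2, 3); releases (0, 1, 0), pool now (4, 3, 3)
  proc-G: need (3, 3, 1) fits (4, 3, 3); releases (0, 1, 1), pool now (4, 4, 4)
  proc-H cannot run: need (1, 5, 3) vs free (4, 4, 4) (insufficient R1)
  proc-C cannot run: need (5, 5, 0) vs free (4, 4, 4) (insufficient R3 and R1)
Never able to finish: proc-H and proc-C.
(3) Precisely 0 of the possible complete orderings are safe sequences.


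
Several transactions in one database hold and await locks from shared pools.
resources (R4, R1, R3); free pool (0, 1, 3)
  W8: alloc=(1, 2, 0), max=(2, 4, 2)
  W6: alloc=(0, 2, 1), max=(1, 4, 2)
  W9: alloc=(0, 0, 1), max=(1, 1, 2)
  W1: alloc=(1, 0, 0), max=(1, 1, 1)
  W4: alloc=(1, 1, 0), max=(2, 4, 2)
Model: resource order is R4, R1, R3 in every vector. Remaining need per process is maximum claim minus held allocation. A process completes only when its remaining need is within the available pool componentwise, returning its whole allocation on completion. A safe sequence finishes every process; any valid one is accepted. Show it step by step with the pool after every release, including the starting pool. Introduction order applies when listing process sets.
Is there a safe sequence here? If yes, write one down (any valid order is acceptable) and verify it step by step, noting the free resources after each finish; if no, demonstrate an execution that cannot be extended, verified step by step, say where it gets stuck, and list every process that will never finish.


UNSAFE — no complete ordering exists.
Key observation: even finishing W1, W9 leaves just (1, 1, 4) free — too little R1 for any of the remaining processes.
A maximal execution: W1, W9 — then nothing else fits. Step-by-step check:
  pool = (0, 1, 3)
  W1: need (0, 1, 1) fits (0, 1, 3); releases (1, 0, 0), pool now (1, 1, 3)
  W9: need (1, 1, 1) fits (1, 1, 3); releases (0, 0, 1), pool now (1, 1, 4)
  blocked: W8 wants (1, 2, 2), pool (1, 1, 4) — not enough R1
  blocked: W6 wants (1, 2, 1), pool (1, 1, 4) — not enough R1
  blocked: W4 wants (1, 3, 2), pool (1, 1, 4) — not enough R1
Processes that can never finish: W8, W6 and W4.


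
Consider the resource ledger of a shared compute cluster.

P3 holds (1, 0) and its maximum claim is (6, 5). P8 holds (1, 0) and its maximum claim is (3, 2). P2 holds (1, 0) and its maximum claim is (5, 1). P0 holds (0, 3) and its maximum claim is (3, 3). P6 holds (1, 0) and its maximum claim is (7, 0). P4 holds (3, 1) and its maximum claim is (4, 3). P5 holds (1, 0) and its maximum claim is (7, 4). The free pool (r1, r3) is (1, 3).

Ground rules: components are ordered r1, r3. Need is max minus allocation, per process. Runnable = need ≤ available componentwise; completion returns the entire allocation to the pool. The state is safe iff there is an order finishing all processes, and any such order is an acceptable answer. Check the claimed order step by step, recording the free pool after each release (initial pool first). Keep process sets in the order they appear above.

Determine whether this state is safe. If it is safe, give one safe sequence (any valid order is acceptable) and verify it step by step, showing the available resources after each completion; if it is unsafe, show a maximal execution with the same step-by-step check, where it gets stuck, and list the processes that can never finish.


SAFE, for example via the order P4, P2, P0, P3, P5, P6, P8.
Key observation: P4 is the earliest step where a requested resource binds exactly: need (1, 2), pool (1, 3) at its turn.
Walking it through:
  pool = (1, 3)
  run P4 (needs (1, 2), free (1, 3)); after release of (3, 1) the pool is (4, 4)
  run P2 (needs (4, 1), free (4, 4)); after release of (1, 0) the pool is (5, 4)
  run P0 (needs (3, 0), free (5, 4)); after release of (0, 3) the pool is (5, 7)
  run P3 (needs (5, 5), free (5, 7)); after release of (1, 0) the pool is (6, 7)
  run P5 (needs (6, 4), free (6, 7)); after release of (1, 0) the pool is (7, 7)
  run P6 (needs (6, 0), free (7, 7)); after release of (1, 0) the pool is (8, 7)
  run P8 (needs (2, 2), free (8, 7)); after release of (1, 0) the pool is (9, 7)


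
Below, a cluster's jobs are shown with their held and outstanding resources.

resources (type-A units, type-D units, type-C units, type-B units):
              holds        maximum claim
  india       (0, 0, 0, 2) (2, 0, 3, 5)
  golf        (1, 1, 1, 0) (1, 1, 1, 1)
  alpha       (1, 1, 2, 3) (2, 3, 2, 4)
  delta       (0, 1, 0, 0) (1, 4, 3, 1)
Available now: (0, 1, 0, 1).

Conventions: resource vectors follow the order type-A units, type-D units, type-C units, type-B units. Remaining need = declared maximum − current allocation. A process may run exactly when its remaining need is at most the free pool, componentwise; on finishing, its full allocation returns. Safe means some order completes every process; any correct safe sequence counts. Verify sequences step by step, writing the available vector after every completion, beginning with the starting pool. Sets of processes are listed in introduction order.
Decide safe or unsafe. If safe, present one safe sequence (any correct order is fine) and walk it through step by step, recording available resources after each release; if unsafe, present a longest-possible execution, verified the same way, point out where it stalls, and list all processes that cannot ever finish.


SAFE — a valid safe sequence is golf, alpha, delta, india.
Key observation: reading the order forward, golf is the first process whose need (0, 0, 0, 1) meets the free pool (0, 1, 0, 1) exactly on a resource it requests.
Step-by-step check:
  pool = (0, 1, 0, 1)
  golf: need (0, 0, 0, 1) fits (0, 1, 0, 1); releases (1, 1, 1, 0), pool now (1, 2, 1, 1)
  alpha: need (1, 2, 0, 1) fits (1, 2, 1, 1); releases (1, 1, 2, 3), pool now (2, 3, 3, 4)
  delta: need (1, 3, 3, 1) fits (2, 3, 3, 4); releases (0, 1, 0, 0), pool now (2, 4, 3, 4)
  india: need (2, 0, 3, 3) fits (2, 4, 3, 4); releases (0, 0, 0, 2), pool now (2, 4, 3, 6)


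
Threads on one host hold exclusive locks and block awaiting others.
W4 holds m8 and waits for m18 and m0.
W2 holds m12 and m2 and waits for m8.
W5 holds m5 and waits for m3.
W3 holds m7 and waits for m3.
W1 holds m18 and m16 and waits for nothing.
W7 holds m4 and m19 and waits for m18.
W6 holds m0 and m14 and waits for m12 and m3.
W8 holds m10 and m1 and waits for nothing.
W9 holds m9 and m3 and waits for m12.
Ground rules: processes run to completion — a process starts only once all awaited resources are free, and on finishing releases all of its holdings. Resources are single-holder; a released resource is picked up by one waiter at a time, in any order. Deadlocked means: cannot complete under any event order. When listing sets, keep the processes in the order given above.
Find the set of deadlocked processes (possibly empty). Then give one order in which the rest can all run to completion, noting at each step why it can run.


The deadlocked set is W4, W2, W5, W3, W6 and W9.
Key observation: the knot is the closed ring of waits W4 -> W6 -> W2 -> W4; W9 is caught in further circular waits and W5 and W3 wait into the deadlock from upstream.
A valid finishing order for the others: W1, W8, W7.
Check, step by step:
  run W1 (it waits on nothing); releases m18 and m16
  run W8 (it waits on nothing); releases m10 and m1
  W7 waits on m18 — all released -> runs and releases m4 and m19


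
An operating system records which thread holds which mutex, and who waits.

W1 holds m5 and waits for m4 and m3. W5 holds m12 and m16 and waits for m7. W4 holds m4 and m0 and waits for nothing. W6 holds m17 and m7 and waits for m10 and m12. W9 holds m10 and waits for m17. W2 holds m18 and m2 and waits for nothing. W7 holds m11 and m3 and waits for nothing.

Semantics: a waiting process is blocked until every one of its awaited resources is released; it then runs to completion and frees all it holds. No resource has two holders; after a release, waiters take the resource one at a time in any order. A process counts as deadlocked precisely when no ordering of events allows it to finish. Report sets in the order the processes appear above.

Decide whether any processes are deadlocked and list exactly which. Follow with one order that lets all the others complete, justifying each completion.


Deadlocked: W5, W6 and W9.
Key observation: the wait chain closes on itself along W5 -> W6 -> W5; W9 is caught in further circular waits.
A valid finishing order for the others: W7, W4, W1, W2.
Check, step by step:
  W7 waits on nothing -> runs at once and releases m11 and m3
  W4 waits on nothing -> runs at once and releases m4 and m0
  run W1 (all its waits — m4 and m3 — are resolved); releases m5
  W2 waits on nothing -> runs at once and releases m18 and m2


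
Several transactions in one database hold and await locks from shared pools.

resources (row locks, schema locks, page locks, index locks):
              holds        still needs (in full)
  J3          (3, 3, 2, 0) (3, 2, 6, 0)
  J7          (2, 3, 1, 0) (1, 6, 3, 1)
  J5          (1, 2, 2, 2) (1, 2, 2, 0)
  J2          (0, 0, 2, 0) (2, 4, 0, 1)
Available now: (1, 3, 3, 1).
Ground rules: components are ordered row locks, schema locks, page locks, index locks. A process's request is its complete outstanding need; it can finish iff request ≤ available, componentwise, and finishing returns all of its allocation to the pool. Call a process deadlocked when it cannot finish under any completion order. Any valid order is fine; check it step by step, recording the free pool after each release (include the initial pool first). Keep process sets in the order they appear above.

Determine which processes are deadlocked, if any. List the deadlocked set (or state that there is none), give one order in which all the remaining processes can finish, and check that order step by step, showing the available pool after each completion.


The deadlocked set is J3 and J7.
Key observation: after J5, J2 the pool peaks at (2, 5, 7, 3), and each blocked process is short somewhere: J3 on row locks; J7 on schema locks.
One completion order for the rest: J5, J2. Step-by-step check:
  pool = (1, 3, 3, 1)
  run J5 (needs (1, 2, 2, 0), free (1, 3, 3, 1)); after release of (1, 2, 2, 2) the pool is (2, 5, 5, 3)
  run J2 (needs (2, 4, 0, 1), free (2, 5, 5, 3)); after release of (0, 0, 2, 0) the pool is (2, 5, 7, 3)
The stuck group stays short no matter what:
  blocked: J3 wants (3, 2, 6, 0), pool (2, 5, 7, 3) — not enough row locks
  blocked: J7 wants (1, 6, 3, 1), pool (2, 5, 7, 3) — not enough schema locks


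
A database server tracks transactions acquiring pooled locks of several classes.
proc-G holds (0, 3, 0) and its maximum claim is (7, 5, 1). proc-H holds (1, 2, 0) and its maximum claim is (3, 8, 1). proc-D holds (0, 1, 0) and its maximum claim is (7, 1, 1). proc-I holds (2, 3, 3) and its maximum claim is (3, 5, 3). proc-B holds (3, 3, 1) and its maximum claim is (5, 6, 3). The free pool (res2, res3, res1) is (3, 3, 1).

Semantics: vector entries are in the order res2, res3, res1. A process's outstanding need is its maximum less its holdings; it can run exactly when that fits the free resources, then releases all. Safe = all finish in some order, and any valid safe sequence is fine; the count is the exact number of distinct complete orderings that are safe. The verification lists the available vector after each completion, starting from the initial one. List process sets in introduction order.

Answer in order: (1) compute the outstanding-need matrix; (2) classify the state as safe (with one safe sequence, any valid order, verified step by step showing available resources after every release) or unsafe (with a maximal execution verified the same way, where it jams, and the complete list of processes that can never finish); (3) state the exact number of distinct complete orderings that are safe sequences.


(1) Need matrix, components ordered res2, res3, res1:
  proc-G: (7, 2, 1)
  proc-H: (2, 6, 1)
  proc-D: (7, 0, 1)
  proc-I: (1, 2, 0)
  proc-B: (2, 3, 2)
(2) The state is SAFE; one workable sequence: proc-I, proc-B, proc-D, proc-G, proc-H.
Key observation: no step in this order meets a requested resource exactly; the smallest headroom is 1, first reached at proc-I (need (1, 2, 0), pool (3, 3, 1)).
Verifying each step:
  pool = (3, 3, 1)
  run proc-I (needs (1, 2, 0), free (3, 3, 1)); after release of (2, 3, 3) the pool is (5, 6, 4)
  run proc-B (needs (2, 3, 2), free (5, 6, 4)); after release of (3, 3, 1) the pool is (8, 9, 5)
  run proc-D (needs (7, 0, 1), free (8, 9, 5)); after release of (0, 1, 0) the pool is (8, 10, 5)
  run proc-G (needs (7, 2, 1), free (8, 10, 5)); after release of (0, 3, 0) the pool is (8, 13, 5)
  run proc-H (needs (2, 6, 1), free (8, 13, 5)); after release of (1, 2, 0) the pool is (9, 15, 5)
(3) The exact count: 8 of the possible complete orderings are safe sequences.


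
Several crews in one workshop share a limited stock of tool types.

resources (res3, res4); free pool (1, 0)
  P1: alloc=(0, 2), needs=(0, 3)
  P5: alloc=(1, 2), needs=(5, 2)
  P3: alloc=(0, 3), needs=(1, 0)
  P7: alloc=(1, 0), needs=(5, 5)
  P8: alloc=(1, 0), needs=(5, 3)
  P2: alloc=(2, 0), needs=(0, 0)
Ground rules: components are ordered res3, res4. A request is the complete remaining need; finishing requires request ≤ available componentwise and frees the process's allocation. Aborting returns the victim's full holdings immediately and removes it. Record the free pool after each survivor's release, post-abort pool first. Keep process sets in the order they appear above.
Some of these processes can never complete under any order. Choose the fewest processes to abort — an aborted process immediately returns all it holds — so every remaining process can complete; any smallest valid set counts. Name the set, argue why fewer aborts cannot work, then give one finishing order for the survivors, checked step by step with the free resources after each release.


The answer: abort P5 and P7.
Key observation: the deadlocked P8 becomes finishable only because P5 and P7 released (2, 2); it completes at step 4 below.
Why nothing smaller works — every single abort fails: P1 alone leaves P5 blocked (short on res3); P5 alone leaves P7 blocked (short on res3); P3 alone leaves P5 blocked (short on res3); P7 alone leaves P5 blocked (short on res3); P8 alone leaves P5 blocked (short on res3); P2 alone leaves P5 blocked (short on res3).
One survivor order: P2, P3, P1, P8. Walking it through (post-abort pool first):
  pool = (3, 2)
  run P2 (needs (0, 0), free (3, 2)); after release of (2, 0) the pool is (5, 2)
  run P3 (needs (1, 0), free (5, 2)); after release of (0, 3) the pool is (5, 5)
  run P1 (needs (0, 3), free (5, 5)); after release of (0, 2) the pool is (5, 7)
  run P8 (needs (5, 3), free (5, 7)); after release of (1, 0) the pool is (6, 7)


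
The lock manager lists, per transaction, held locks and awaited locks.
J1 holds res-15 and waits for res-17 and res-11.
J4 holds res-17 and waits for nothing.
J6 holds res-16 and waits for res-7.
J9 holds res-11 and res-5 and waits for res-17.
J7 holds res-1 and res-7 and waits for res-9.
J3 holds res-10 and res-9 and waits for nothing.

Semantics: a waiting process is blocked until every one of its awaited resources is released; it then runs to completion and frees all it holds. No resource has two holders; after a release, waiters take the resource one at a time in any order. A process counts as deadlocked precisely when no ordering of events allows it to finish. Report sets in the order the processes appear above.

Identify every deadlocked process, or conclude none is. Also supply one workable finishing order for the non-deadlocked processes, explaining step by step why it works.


No process is deadlocked.
Key observation: all waits point, directly or indirectly, at processes that can finish, so nothing is permanently blocked.
A valid finishing order for the others: J4, J9, J3, J7, J1, J6.
Verifying each step:
  J4 waits on nothing -> runs at once and releases res-17
  J9: everything it awaited (res-17) is free; runs, freeing res-11 and res-5
  J3 waits on nothing -> runs at once and releases res-10 and res-9
  J7: everything it awaited (res-9) is free; runs, freeing res-1 and res-7
  J1: everything it awaited (res-17 and res-11) is free; runs, freeing res-15
  J6: everything it awaited (res-7) is free; runs, freeing res-16


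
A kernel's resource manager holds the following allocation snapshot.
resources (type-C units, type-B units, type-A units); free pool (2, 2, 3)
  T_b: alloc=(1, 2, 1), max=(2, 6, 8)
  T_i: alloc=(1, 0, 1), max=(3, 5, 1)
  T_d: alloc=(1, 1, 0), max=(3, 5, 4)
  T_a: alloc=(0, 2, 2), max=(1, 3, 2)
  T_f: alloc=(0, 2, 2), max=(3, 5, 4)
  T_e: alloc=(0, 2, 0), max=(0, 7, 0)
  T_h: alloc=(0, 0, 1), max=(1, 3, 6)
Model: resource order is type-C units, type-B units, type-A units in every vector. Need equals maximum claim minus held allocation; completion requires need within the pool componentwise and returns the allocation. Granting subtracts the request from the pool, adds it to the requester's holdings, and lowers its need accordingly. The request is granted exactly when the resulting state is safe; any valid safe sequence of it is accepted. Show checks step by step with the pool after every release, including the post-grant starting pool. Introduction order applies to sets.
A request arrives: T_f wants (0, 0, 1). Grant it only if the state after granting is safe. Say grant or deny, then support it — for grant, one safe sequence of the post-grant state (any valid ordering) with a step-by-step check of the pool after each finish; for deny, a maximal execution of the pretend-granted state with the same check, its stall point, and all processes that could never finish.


GRANT — the state after the grant stays safe, e.g. via T_a, T_d, T_f, T_i, T_b, T_e, T_h.
Key observation: post-grant, (2, 2, 2) remains, and an order beginning with T_a completes everyone.
Step-by-step check of the post-grant state:
  pool = (2, 2, 2)
  T_a: need (1, 1, 0) fits (2, 2, 2); releases (0, 2, 2), pool now (2, 4, 4)
  T_d: need (2, 4, 4) fits (2, 4, 4); releases (1, 1, 0), pool now (3, 5, 4)
  T_f: need (3, 3, 1) fits (3, 5, 4); releases (0, 2, 3), pool now (3, 7, 7)
  T_i: need (2, 5, 0) fits (3, 7, 7); releases (1, 0, 1), pool now (4, 7, 8)
  T_b: need (1, 4, 7) fits (4, 7, 8); releases (1, 2, 1), pool now (5, 9, 9)
  T_e: need (0, 5, 0) fits (5, 9, 9); releases (0, 2, 0), pool now (5, 11, 9)
  T_h: need (1, 3, 5) fits (5, 11, 9); releases (0, 0, 1), pool now (5, 11, 10)


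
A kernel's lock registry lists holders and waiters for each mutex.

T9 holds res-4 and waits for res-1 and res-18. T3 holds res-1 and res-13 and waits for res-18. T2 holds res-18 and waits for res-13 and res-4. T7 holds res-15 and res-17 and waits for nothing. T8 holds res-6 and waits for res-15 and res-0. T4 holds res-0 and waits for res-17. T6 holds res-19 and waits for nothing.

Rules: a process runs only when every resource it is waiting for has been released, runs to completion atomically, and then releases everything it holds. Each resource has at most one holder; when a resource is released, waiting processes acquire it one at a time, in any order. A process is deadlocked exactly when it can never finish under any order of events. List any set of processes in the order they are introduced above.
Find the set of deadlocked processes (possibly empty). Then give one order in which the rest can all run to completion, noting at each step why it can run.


The deadlocked set is T9, T3 and T2.
Key observation: the loop T9 -> T3 -> T2 -> T9 blocks itself forever; no other process is dragged down with it.
A valid finishing order for the others: T6, T7, T4, T8.
Step-by-step check:
  T6: no waits; runs immediately, freeing res-19
  T7: no waits; runs immediately, freeing res-15 and res-17
  T4: everything it awaited (res-17) is free; runs, freeing res-0
  T8: everything it awaited (res-15 and res-0) is free; runs, freeing res-6


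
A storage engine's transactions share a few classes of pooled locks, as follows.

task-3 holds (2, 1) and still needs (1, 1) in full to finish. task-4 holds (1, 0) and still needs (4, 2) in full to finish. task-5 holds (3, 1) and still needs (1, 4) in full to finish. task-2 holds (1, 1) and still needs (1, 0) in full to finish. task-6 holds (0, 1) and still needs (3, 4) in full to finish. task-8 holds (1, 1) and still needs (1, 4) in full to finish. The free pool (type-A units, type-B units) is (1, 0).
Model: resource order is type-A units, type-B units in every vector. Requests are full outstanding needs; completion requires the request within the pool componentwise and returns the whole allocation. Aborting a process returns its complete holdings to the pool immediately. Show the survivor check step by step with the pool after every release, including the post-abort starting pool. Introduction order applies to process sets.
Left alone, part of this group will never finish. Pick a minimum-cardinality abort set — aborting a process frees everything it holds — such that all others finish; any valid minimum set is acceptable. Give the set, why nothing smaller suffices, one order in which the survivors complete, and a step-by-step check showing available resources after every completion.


The answer: abort task-6 and task-8.
Key observation: the returned (1, 2) from task-6 and task-8 is what brings task-5 — unrunnable before, under any order — into play at step 3.
Minimality, checking each single-abort alternative: task-3 alone leaves task-5 blocked (short on type-B units); task-4 alone leaves task-5 blocked (short on type-B units); task-5 alone leaves task-6 blocked (short on type-B units); task-2 alone leaves task-5 blocked (short on type-B units); task-6 alone leaves task-5 blocked (short on type-B units); task-8 alone leaves task-5 blocked (short on type-B units).
One survivor order: task-2, task-3, task-5, task-4. Step-by-step check (post-abort pool first):
  pool = (2, 2)
  task-2: need (1, 0) fits (2, 2); releases (1, 1), pool now (3, 3)
  task-3: need (1, 1) fits (3, 3); releases (2, 1), pool now (5, 4)
  task-5: need (1, 4) fits (5, 4); releases (3, 1), pool now (8, 5)
  task-4: need (4, 2) fits (8, 5); releases (1, 0), pool now (9, 5)


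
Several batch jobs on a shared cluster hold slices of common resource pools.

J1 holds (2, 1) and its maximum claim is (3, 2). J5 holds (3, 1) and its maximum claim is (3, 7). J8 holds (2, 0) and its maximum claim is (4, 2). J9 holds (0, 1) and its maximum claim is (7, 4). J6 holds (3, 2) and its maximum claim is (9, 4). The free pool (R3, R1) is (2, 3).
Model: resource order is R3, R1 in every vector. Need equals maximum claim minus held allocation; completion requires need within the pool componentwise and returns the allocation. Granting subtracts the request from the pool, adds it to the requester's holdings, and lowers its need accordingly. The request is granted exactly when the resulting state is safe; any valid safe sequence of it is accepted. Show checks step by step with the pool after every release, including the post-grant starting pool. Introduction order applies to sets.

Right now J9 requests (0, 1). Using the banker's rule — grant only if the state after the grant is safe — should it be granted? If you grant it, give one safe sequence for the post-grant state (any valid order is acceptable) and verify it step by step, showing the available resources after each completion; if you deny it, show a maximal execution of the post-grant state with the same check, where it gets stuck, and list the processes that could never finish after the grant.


GRANT — the state after the grant stays safe, e.g. via J8, J1, J6, J9, J5.
Key observation: post-grant, (2, 2) remains, and an order beginning with J8 completes everyone.
Verifying the post-grant state step by step:
  pool = (2, 2)
  J8: need (2, 2) fits (2, 2); releases (2, 0), pool now (4, 2)
  J1: need (1, 1) fits (4, 2); releases (2, 1), pool now (6, 3)
  J6: need (6, 2) fits (6, 3); releases (3, 2), pool now (9, 5)
  J9: need (7, 2) fits (9, 5); releases (0, 2), pool now (9, 7)
  J5: need (0, 6) fits (9, 7); releases (3, 1), pool now (12, 8)


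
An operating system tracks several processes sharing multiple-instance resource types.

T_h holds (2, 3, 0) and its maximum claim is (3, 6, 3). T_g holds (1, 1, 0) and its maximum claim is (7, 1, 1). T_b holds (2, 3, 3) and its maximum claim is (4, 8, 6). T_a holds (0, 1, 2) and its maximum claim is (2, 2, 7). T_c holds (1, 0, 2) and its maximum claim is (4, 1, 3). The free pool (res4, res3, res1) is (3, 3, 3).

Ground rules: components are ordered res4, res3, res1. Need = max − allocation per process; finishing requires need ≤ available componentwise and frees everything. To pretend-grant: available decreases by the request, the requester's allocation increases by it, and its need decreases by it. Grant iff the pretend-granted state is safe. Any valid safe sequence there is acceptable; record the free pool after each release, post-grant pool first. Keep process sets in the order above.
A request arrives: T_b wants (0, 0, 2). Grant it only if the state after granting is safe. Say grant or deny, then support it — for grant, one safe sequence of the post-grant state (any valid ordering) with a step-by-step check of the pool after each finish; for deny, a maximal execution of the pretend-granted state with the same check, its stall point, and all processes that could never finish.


GRANT. The post-grant state is safe; one safe sequence: T_c, T_h, T_g, T_b, T_a.
Key observation: post-grant, (3, 3, 1) remains, and an order beginning with T_c completes everyone.
Check on the post-grant state, step by step:
  pool = (3, 3, 1)
  run T_c (needs (3, 1, 1), free (3, 3, 1)); after release of (1, 0, 2) the pool is (4, 3, 3)
  run T_h (needs (1, 3, 3), free (4, 3, 3)); after release of (2, 3, 0) the pool is (6, 6, 3)
  run T_g (needs (6, 0, 1), free (6, 6, 3)); after release of (1, 1, 0) the pool is (7, 7, 3)
  run T_b (needs (2, 5, 1), free (7, 7, 3)); after release of (2, 3, 5) the pool is (9, 10, 8)
  run T_a (needs (2, 1, 5), free (9, 10, 8)); after release of (0, 1, 2) the pool is (9, 11, 10)


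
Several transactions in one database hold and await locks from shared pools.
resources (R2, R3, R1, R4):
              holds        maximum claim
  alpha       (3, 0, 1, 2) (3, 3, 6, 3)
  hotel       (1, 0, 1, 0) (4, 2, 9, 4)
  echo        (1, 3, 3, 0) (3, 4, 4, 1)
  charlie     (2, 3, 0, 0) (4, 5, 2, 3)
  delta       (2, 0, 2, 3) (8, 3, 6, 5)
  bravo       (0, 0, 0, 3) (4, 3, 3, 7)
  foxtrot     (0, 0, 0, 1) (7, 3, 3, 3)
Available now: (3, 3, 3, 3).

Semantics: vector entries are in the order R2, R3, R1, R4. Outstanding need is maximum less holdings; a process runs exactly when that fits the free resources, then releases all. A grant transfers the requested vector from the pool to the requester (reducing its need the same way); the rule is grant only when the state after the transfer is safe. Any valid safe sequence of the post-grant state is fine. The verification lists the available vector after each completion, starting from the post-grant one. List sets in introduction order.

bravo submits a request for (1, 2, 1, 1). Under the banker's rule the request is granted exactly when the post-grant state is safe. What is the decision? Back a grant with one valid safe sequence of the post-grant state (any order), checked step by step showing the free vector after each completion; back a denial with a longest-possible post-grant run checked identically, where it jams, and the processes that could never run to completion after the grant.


GRANT: granting preserves safety; a valid post-grant sequence is echo, alpha, delta, hotel, foxtrot, bravo, charlie.
Key observation: (2, 1, 2, 2) free after granting still covers echo first, and each release covers the next.
Step-by-step check of the post-grant state:
  pool = (2, 1, 2, 2)
  echo: need (2, 1, 1, 1) fits (2, 1, 2, 2); releases (1, 3, 3, 0), pool now (3, 4, 5, 2)
  alpha: need (0, 3, 5, 1) fits (3, 4, 5, 2); releases (3, 0, 1, 2), pool now (6, 4, 6, 4)
  delta: need (6, 3, 4, 2) fits (6, 4, 6, 4); releases (2, 0, 2, 3), pool now (8, 4, 8, 7)
  hotel: need (3, 2, 8, 4) fits (8, 4, 8, 7); releases (1, 0, 1, 0), pool now (9, 4, 9, 7)
  foxtrot: need (7, 3, 3, 2) fits (9, 4, 9, 7); releases (0, 0, 0, 1), pool now (9, 4, 9, 8)
  bravo: need (3, 1, 2, 3) fits (9, 4, 9, 8); releases (1, 2, 1, 4), pool now (10, 6, 10, 12)
  charlie: need (2, 2, 2, 3) fits (10, 6, 10, 12); releases (2, 3, 0, 0), pool now (12, 9, 10, 12)


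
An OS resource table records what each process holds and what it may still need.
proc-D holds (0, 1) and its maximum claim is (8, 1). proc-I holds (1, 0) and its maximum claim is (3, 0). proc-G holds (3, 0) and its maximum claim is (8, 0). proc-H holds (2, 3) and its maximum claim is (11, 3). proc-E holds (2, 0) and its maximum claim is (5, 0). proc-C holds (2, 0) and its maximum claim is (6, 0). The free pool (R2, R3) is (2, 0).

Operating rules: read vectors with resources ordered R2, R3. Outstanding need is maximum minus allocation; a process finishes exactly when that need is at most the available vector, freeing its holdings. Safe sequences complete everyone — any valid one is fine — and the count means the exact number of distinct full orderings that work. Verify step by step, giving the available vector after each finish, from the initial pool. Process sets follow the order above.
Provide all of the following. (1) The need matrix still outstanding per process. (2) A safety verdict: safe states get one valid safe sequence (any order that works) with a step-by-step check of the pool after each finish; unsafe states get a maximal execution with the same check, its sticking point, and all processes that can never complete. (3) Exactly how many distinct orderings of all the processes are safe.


(1) Outstanding need per process (order R2, R3):
  proc-D: (8, 0)
  proc-I: (2, 0)
  proc-G: (5, 0)
  proc-H: (9, 0)
  proc-E: (3, 0)
  proc-C: (4, 0)
(2) SAFE, for example via the order proc-I, proc-E, proc-G, proc-C, proc-H, proc-D.
Key observation: the first exact fit in this order is proc-I — it needs (2, 0) with (2, 0) free, meeting a requested resource to the last unit.
Check, step by step:
  pool = (2, 0)
  run proc-I (needs (2, 0), free (2, 0)); after release of (1, 0) the pool is (3, 0)
  run proc-E (needs (3, 0), free (3, 0)); after release of (2, 0) the pool is (5, 0)
  run proc-G (needs (5, 0), free (5, 0)); after release of (3, 0) the pool is (8, 0)
  run proc-C (needs (4, 0), free (8, 0)); after release of (2, 0) the pool is (10, 0)
  run proc-H (needs (9, 0), free (10, 0)); after release of (2, 3) the pool is (12, 3)
  run proc-D (needs (8, 0), free (12, 3)); after release of (0, 1) the pool is (12, 4)
(3) Precisely 5 of the possible complete orderings are safe sequences.


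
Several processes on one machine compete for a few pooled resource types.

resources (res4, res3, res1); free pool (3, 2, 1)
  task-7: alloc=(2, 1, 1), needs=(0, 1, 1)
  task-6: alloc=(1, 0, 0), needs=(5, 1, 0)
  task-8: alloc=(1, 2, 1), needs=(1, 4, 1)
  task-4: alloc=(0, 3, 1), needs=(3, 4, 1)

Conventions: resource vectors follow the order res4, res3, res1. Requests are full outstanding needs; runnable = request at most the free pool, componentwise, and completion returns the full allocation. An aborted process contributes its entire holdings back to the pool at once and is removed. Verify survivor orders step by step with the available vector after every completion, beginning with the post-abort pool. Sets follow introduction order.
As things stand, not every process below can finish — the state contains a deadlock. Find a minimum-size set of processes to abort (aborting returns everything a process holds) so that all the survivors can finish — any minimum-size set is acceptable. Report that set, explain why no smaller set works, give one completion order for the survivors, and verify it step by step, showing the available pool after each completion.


Abort task-4.
Key observation: task-8 was stuck for good until task-4 gave back (0, 3, 1); in the order shown it finishes at step 3.
No smaller set exists: with zero aborts the deadlock remains.
Survivors finish in the order: task-7, task-6, task-8. Step-by-step check (pool after the aborts first):
  pool = (3, 5, 2)
  task-7: need (0, 1, 1) fits (3, 5, 2); releases (2, 1, 1), pool now (5, 6, 3)
  task-6: need (5, 1, 0) fits (5, 6, 3); releases (1, 0, 0), pool now (6, 6, 3)
  task-8: need (1, 4, 1) fits (6, 6, 3); releases (1, 2, 1), pool now (7, 8, 4)


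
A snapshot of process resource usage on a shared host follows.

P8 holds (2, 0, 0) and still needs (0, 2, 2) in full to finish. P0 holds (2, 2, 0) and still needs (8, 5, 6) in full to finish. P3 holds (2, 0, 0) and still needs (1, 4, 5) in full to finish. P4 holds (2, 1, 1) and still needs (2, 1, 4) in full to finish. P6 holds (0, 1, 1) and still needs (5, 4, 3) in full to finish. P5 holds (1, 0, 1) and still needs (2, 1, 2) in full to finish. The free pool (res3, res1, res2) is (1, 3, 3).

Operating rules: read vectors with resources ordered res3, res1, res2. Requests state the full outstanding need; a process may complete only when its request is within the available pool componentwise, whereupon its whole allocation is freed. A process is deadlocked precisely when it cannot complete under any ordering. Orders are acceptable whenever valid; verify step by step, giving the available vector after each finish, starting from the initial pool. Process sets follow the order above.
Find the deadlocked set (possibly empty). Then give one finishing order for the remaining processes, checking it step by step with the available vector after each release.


The deadlocked set is empty.
Key observation: P8 fits the free pool immediately, and its release cascades until everyone finishes.
A valid finishing order for the others: P8, P5, P4, P6, P3, P0. Check, step by step:
  pool = (1, 3, 3)
  run P8 (needs (0, 2, 2), free (1, 3, 3)); after release of (2, 0, 0) the pool is (3, 3, 3)
  run P5 (needs (2, 1, 2), free (3, 3, 3)); after release of (1, 0, 1) the pool is (4, 3, 4)
  run P4 (needs (2, 1, 4), free (4, 3, 4)); after release of (2, 1, 1) the pool is (6, 4, 5)
  run P6 (needs (5, 4, 3), free (6, 4, 5)); after release of (0, 1, 1) the pool is (6, 5, 6)
  run P3 (needs (1, 4, 5), free (6, 5, 6)); after release of (2, 0, 0) the pool is (8, 5, 6)
  run P0 (needs (8, 5, 6), free (8, 5, 6)); after release of (2, 2, 0) the pool is (10, 7, 6)
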